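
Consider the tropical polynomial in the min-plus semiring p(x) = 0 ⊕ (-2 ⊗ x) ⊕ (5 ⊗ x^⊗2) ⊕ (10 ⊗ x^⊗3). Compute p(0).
p(0) = -2

A tropical monomial a ⊗ x^⊗i evaluates to a + i · x. Evaluating each term at x = 0:
  Term 0 contributes 0 + 0 · 0 = 0
  Term 1 contributes -2 + 1 · 0 = -2
  Term 2 contributes 5 + 2 · 0 = 5
  Term 3 contributes 10 + 3 · 0 = 10
p(0) = ⊕ of these = min[0, -2, 5, 10] = -2.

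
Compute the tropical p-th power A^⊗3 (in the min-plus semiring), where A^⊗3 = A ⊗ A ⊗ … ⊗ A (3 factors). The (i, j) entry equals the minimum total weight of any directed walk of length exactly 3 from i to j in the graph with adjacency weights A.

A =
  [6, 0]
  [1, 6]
A^⊗3 =
  [7, 1]
  [2, 7]

Each entry (A^⊗3)_ij equals the minimum over all length-3 walks i = v_0 → v_1 → … → v_3 = j of Σ_t A[v_t][v_{t+1}]. For example, for (i, j) = (0, 1) we minimise over 4 possible intermediate vertex sequences; the minimum is 1, attained along the walk 0 → 1 → 0 → 1.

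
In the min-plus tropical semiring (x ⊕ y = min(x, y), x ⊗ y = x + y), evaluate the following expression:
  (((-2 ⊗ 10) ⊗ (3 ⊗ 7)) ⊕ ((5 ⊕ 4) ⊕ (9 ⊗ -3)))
(((-2 ⊗ 10) ⊗ (3 ⊗ 7)) ⊕ ((5 ⊕ 4) ⊕ (9 ⊗ -3))) = 4

Expand innermost to outermost. Recall ⊕ takes the minimum of its arguments and ⊗ takes their sum. Working out the expression (((-2 ⊗ 10) ⊗ (3 ⊗ 7)) ⊕ ((5 ⊕ 4) ⊕ (9 ⊗ -3))) gives 4.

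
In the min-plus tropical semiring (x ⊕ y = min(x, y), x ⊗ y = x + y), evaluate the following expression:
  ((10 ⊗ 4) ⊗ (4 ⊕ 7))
((10 ⊗ 4) ⊗ (4 ⊕ 7)) = 18

Expand innermost to outermost. Recall ⊕ takes the minimum of its arguments and ⊗ takes their sum. Working out the expression ((10 ⊗ 4) ⊗ (4 ⊕ 7)) gives 18.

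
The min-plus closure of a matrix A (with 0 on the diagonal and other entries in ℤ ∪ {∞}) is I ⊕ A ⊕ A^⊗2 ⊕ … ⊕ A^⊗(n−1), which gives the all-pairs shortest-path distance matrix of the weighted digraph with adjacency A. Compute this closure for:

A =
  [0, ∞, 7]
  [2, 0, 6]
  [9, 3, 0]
Closure =
  [0, 10, 7]
  [2, 0, 6]
  [5, 3, 0]

This is the Floyd-Warshall all-pairs shortest-path computation. For each intermediate vertex k = 0, 1, …, 2, update dist[i][j] ← min(dist[i][j], dist[i][k] + dist[k][j]). The final matrix gives, for each (i, j), the minimum total weight of any directed path from i to j (possibly empty when i = j).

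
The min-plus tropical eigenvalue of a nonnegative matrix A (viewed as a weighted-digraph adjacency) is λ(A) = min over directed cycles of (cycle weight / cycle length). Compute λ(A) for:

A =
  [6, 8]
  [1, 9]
λ(A) = 9/2

Enumerate directed cycles and compute their means (weight / length). Sample:
  cycle 0 → 0: weight = 6, length = 1, mean = 6/1 ≈ 6.000
  cycle 1 → 1: weight = 9, length = 1, mean = 9/1 ≈ 9.000
  cycle 0 → 1 → 0: weight = 9, length = 2, mean = 9/2 ≈ 4.500
  cycle 1 → 0 → 1: weight = 9, length = 2, mean = 9/2 ≈ 4.500
Minimum mean = 4.500, attained e.g. along the cycle 0 → 1 → 0 with weight 9 and length 2. So λ(A) = 9/2 = 9/2.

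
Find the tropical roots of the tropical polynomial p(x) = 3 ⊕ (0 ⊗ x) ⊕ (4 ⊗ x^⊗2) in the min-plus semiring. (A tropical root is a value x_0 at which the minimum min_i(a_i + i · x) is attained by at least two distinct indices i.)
Roots: {-4, 3}

Each tropical root is a break point of the lower envelope of the lines y = a_i + i · x (there are 3 lines, with slopes 0, 1, ..., 2). Only the lines that attain the minimum somewhere contribute to roots; other lines are dominated. Here the surviving (envelope) indices are i = 2, i = 1, i = 0.
Intersections between consecutive envelope lines give the roots: for adjacent envelope indices i < j the intersection is x = (a_i − a_j) / (j − i). Reading off the sorted break points: {-4, 3}.
Verification: at each break x_0, at least two indices attain the minimum of min_i(a_i + i · x_0).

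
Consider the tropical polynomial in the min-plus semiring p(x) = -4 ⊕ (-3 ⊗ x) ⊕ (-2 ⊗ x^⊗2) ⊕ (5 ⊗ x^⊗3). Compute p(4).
p(4) = -4

A tropical monomial a ⊗ x^⊗i evaluates to a + i · x. Evaluating each term at x = 4:
  Term 0 contributes -4 + 0 · 4 = -4
  Term 1 contributes -3 + 1 · 4 = 1
  Term 2 contributes -2 + 2 · 4 = 6
  Term 3 contributes 5 + 3 · 4 = 17
p(4) = ⊕ of these = min[-4, 1, 6, 17] = -4.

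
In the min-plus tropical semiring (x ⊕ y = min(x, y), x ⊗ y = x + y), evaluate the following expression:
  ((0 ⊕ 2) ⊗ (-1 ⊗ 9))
((0 ⊕ 2) ⊗ (-1 ⊗ 9)) = 8

Expand innermost to outermost. Recall ⊕ takes the minimum of its arguments and ⊗ takes their sum. Working out the expression ((0 ⊕ 2) ⊗ (-1 ⊗ 9)) gives 8.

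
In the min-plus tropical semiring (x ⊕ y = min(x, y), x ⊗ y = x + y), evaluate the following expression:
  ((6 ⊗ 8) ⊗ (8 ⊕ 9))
((6 ⊗ 8) ⊗ (8 ⊕ 9)) = 22

Expand innermost to outermost. Recall ⊕ takes the minimum of its arguments and ⊗ takes their sum. Working out the expression ((6 ⊗ 8) ⊗ (8 ⊕ 9)) gives 22.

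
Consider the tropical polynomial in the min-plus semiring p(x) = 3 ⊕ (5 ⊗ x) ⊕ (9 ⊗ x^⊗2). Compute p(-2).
p(-2) = 3

A tropical monomial a ⊗ x^⊗i evaluates to a + i · x. Evaluating each term at x = -2:
  Term 0 contributes 3 + 0 · -2 = 3
  Term 1 contributes 5 + 1 · -2 = 3
  Term 2 contributes 9 + 2 · -2 = 5
p(-2) = ⊕ of these = min[3, 3, 5] = 3.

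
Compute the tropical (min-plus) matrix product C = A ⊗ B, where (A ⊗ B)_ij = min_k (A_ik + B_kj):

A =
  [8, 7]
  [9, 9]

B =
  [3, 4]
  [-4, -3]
A ⊗ B =
  [3, 4]
  [5, 6]

Apply the min-plus product entry-by-entry:
  C[0][0] = min over k of (A[0][0] + B[0][0] = 8 + 3 = 11, A[0][1] + B[1][0] = 7 + -4 = 3) = 3 (attained at k = 1)
  C[0][1] = min over k of (A[0][0] + B[0][1] = 8 + 4 = 12, A[0][1] + B[1][1] = 7 + -3 = 4) = 4 (attained at k = 1)
  C[1][0] = min over k of (A[1][0] + B[0][0] = 9 + 3 = 12, A[1][1] + B[1][0] = 9 + -4 = 5) = 5 (attained at k = 1)
  C[1][1] = min over k of (A[1][0] + B[0][1] = 9 + 4 = 13, A[1][1] + B[1][1] = 9 + -3 = 6) = 6 (attained at k = 1)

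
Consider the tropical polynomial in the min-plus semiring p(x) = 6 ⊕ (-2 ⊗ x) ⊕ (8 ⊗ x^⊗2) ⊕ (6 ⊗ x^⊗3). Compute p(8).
p(8) = 6

A tropical monomial a ⊗ x^⊗i evaluates to a + i · x. Evaluating each term at x = 8:
  Term 0 contributes 6 + 0 · 8 = 6
  Term 1 contributes -2 + 1 · 8 = 6
  Term 2 contributes 8 + 2 · 8 = 24
  Term 3 contributes 6 + 3 · 8 = 30
p(8) = ⊕ of these = min[6, 6, 24, 30] = 6.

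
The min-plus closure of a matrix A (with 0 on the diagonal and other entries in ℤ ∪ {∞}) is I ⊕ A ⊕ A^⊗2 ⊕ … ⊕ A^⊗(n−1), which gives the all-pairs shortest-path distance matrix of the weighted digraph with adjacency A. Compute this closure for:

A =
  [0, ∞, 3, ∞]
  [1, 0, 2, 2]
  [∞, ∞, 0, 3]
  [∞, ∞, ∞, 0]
Closure =
  [0, ∞, 3, 6]
  [1, 0, 2, 2]
  [∞, ∞, 0, 3]
  [∞, ∞, ∞, 0]

This is the Floyd-Warshall all-pairs shortest-path computation. For each intermediate vertex k = 0, 1, …, 3, update dist[i][j] ← min(dist[i][j], dist[i][k] + dist[k][j]). The final matrix gives, for each (i, j), the minimum total weight of any directed path from i to j (possibly empty when i = j).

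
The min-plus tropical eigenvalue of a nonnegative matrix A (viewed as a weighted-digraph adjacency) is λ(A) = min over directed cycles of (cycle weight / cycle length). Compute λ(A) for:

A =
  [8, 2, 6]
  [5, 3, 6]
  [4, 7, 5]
λ(A) = 3

Enumerate directed cycles and compute their means (weight / length). Sample:
  cycle 0 → 0: weight = 8, length = 1, mean = 8/1 ≈ 8.000
  cycle 1 → 1: weight = 3, length = 1, mean = 3/1 ≈ 3.000
  cycle 2 → 2: weight = 5, length = 1, mean = 5/1 ≈ 5.000
  cycle 0 → 1 → 0: weight = 7, length = 2, mean = 7/2 ≈ 3.500
  cycle 0 → 2 → 0: weight = 10, length = 2, mean = 10/2 ≈ 5.000
  cycle 1 → 0 → 1: weight = 7, length = 2, mean = 7/2 ≈ 3.500
Minimum mean = 3.000, attained e.g. along the cycle 1 → 1 with weight 3 and length 1. So λ(A) = 3/1 = 3.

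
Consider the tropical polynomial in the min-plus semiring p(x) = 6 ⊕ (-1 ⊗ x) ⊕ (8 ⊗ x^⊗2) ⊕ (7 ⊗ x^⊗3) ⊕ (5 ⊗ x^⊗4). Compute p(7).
p(7) = 6

A tropical monomial a ⊗ x^⊗i evaluates to a + i · x. Evaluating each term at x = 7:
  Term 0 contributes 6 + 0 · 7 = 6
  Term 1 contributes -1 + 1 · 7 = 6
  Term 2 contributes 8 + 2 · 7 = 22
  Term 3 contributes 7 + 3 · 7 = 28
  Term 4 contributes 5 + 4 · 7 = 33
p(7) = ⊕ of these = min[6, 6, 22, 28, 33] = 6.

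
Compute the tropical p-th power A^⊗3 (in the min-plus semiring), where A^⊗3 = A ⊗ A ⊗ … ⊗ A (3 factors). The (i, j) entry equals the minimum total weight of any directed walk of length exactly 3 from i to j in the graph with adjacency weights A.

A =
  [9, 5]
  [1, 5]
A^⊗3 =
  [11, 11]
  [7, 11]

Each entry (A^⊗3)_ij equals the minimum over all length-3 walks i = v_0 → v_1 → … → v_3 = j of Σ_t A[v_t][v_{t+1}]. For example, for (i, j) = (0, 1) we minimise over 4 possible intermediate vertex sequences; the minimum is 11, attained along the walk 0 → 1 → 0 → 1.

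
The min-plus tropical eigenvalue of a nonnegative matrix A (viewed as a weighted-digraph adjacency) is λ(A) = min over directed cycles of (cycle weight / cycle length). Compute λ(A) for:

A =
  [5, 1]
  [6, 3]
λ(A) = 3

Enumerate directed cycles and compute their means (weight / length). Sample:
  cycle 0 → 0: weight = 5, length = 1, mean = 5/1 ≈ 5.000
  cycle 1 → 1: weight = 3, length = 1, mean = 3/1 ≈ 3.000
  cycle 0 → 1 → 0: weight = 7, length = 2, mean = 7/2 ≈ 3.500
  cycle 1 → 0 → 1: weight = 7, length = 2, mean = 7/2 ≈ 3.500
Minimum mean = 3.000, attained e.g. along the cycle 1 → 1 with weight 3 and length 1. So λ(A) = 3/1 = 3.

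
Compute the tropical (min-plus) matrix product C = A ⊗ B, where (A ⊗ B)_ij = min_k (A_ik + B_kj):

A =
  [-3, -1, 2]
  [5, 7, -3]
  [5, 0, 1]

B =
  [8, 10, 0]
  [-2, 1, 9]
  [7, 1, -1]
A ⊗ B =
  [-3, 0, -3]
  [4, -2, -4]
  [-2, 1, 0]

Apply the min-plus product entry-by-entry:
  C[0][0] = min over k of (A[0][0] + B[0][0] = -3 + 8 = 5, A[0][1] + B[1][0] = -1 + -2 = -3, A[0][2] + B[2][0] = 2 + 7 = 9) = -3 (attained at k = 1)
  C[0][1] = min over k of (A[0][0] + B[0][1] = -3 + 10 = 7, A[0][1] + B[1][1] = -1 + 1 = 0, A[0][2] + B[2][1] = 2 + 1 = 3) = 0 (attained at k = 1)
  C[0][2] = min over k of (A[0][0] + B[0][2] = -3 + 0 = -3, A[0][1] + B[1][2] = -1 + 9 = 8, A[0][2] + B[2][2] = 2 + -1 = 1) = -3 (attained at k = 0)
  C[1][0] = min over k of (A[1][0] + B[0][0] = 5 + 8 = 13, A[1][1] + B[1][0] = 7 + -2 = 5, A[1][2] + B[2][0] = -3 + 7 = 4) = 4 (attained at k = 2)
  C[1][1] = min over k of (A[1][0] + B[0][1] = 5 + 10 = 15, A[1][1] + B[1][1] = 7 + 1 = 8, A[1][2] + B[2][1] = -3 + 1 = -2) = -2 (attained at k = 2)
  C[1][2] = min over k of (A[1][0] + B[0][2] = 5 + 0 = 5, A[1][1] + B[1][2] = 7 + 9 = 16, A[1][2] + B[2][2] = -3 + -1 = -4) = -4 (attained at k = 2)
  C[2][0] = min over k of (A[2][0] + B[0][0] = 5 + 8 = 13, A[2][1] + B[1][0] = 0 + -2 = -2, A[2][2] + B[2][0] = 1 + 7 = 8) = -2 (attained at k = 1)
  C[2][1] = min over k of (A[2][0] + B[0][1] = 5 + 10 = 15, A[2][1] + B[1][1] = 0 + 1 = 1, A[2][2] + B[2][1] = 1 + 1 = 2) = 1 (attained at k = 1)
  C[2][2] = min over k of (A[2][0] + B[0][2] = 5 + 0 = 5, A[2][1] + B[1][2] = 0 + 9 = 9, A[2][2] + B[2][2] = 1 + -1 = 0) = 0 (attained at k = 2)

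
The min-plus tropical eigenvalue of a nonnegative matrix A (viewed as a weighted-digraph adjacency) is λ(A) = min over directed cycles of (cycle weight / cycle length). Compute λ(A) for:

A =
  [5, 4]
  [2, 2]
λ(A) = 2

Enumerate directed cycles and compute their means (weight / length). Sample:
  cycle 0 → 0: weight = 5, length = 1, mean = 5/1 ≈ 5.000
  cycle 1 → 1: weight = 2, length = 1, mean = 2/1 ≈ 2.000
  cycle 0 → 1 → 0: weight = 6, length = 2, mean = 6/2 ≈ 3.000
  cycle 1 → 0 → 1: weight = 6, length = 2, mean = 6/2 ≈ 3.000
Minimum mean = 2.000, attained e.g. along the cycle 1 → 1 with weight 2 and length 1. So λ(A) = 2/1 = 2.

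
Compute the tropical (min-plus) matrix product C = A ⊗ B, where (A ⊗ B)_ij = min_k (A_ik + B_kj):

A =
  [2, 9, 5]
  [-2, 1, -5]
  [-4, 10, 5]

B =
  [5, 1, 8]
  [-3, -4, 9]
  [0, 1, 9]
A ⊗ B =
  [5, 3, 10]
  [-5, -4, 4]
  [1, -3, 4]

Apply the min-plus product entry-by-entry:
  C[0][0] = min over k of (A[0][0] + B[0][0] = 2 + 5 = 7, A[0][1] + B[1][0] = 9 + -3 = 6, A[0][2] + B[2][0] = 5 + 0 = 5) = 5 (attained at k = 2)
  C[0][1] = min over k of (A[0][0] + B[0][1] = 2 + 1 = 3, A[0][1] + B[1][1] = 9 + -4 = 5, A[0][2] + B[2][1] = 5 + 1 = 6) = 3 (attained at k = 0)
  C[0][2] = min over k of (A[0][0] + B[0][2] = 2 + 8 = 10, A[0][1] + B[1][2] = 9 + 9 = 18, A[0][2] + B[2][2] = 5 + 9 = 14) = 10 (attained at k = 0)
  C[1][0] = min over k of (A[1][0] + B[0][0] = -2 + 5 = 3, A[1][1] + B[1][0] = 1 + -3 = -2, A[1][2] + B[2][0] = -5 + 0 = -5) = -5 (attained at k = 2)
  C[1][1] = min over k of (A[1][0] + B[0][1] = -2 + 1 = -1, A[1][1] + B[1][1] = 1 + -4 = -3, A[1][2] + B[2][1] = -5 + 1 = -4) = -4 (attained at k = 2)
  C[1][2] = min over k of (A[1][0] + B[0][2] = -2 + 8 = 6, A[1][1] + B[1][2] = 1 + 9 = 10, A[1][2] + B[2][2] = -5 + 9 = 4) = 4 (attained at k = 2)
  C[2][0] = min over k of (A[2][0] + B[0][0] = -4 + 5 = 1, A[2][1] + B[1][0] = 10 + -3 = 7, A[2][2] + B[2][0] = 5 + 0 = 5) = 1 (attained at k = 0)
  C[2][1] = min over k of (A[2][0] + B[0][1] = -4 + 1 = -3, A[2][1] + B[1][1] = 10 + -4 = 6, A[2][2] + B[2][1] = 5 + 1 = 6) = -3 (attained at k = 0)
  C[2][2] = min over k of (A[2][0] + B[0][2] = -4 + 8 = 4, A[2][1] + B[1][2] = 10 + 9 = 19, A[2][2] + B[2][2] = 5 + 9 = 14) = 4 (attained at k = 0)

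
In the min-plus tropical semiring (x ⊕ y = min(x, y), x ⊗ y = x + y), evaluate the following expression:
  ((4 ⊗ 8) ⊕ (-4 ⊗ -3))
((4 ⊗ 8) ⊕ (-4 ⊗ -3)) = -7

Expand innermost to outermost. Recall ⊕ takes the minimum of its arguments and ⊗ takes their sum. Working out the expression ((4 ⊗ 8) ⊕ (-4 ⊗ -3)) gives -7.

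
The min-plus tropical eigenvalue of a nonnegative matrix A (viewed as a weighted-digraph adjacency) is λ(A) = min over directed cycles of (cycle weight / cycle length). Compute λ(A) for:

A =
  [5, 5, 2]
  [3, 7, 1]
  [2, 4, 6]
λ(A) = 2

Enumerate directed cycles and compute their means (weight / length). Sample:
  cycle 0 → 0: weight = 5, length = 1, mean = 5/1 ≈ 5.000
  cycle 1 → 1: weight = 7, length = 1, mean = 7/1 ≈ 7.000
  cycle 2 → 2: weight = 6, length = 1, mean = 6/1 ≈ 6.000
  cycle 0 → 1 → 0: weight = 8, length = 2, mean = 8/2 ≈ 4.000
  cycle 0 → 2 → 0: weight = 4, length = 2, mean = 4/2 ≈ 2.000
  cycle 1 → 0 → 1: weight = 8, length = 2, mean = 8/2 ≈ 4.000
Minimum mean = 2.000, attained e.g. along the cycle 0 → 2 → 0 with weight 4 and length 2. So λ(A) = 4/2 = 2.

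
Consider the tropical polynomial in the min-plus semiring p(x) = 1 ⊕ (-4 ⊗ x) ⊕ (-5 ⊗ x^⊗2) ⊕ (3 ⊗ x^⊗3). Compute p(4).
p(4) = 0

A tropical monomial a ⊗ x^⊗i evaluates to a + i · x. Evaluating each term at x = 4:
  Term 0 contributes 1 + 0 · 4 = 1
  Term 1 contributes -4 + 1 · 4 = 0
  Term 2 contributes -5 + 2 · 4 = 3
  Term 3 contributes 3 + 3 · 4 = 15
p(4) = ⊕ of these = min[1, 0, 3, 15] = 0.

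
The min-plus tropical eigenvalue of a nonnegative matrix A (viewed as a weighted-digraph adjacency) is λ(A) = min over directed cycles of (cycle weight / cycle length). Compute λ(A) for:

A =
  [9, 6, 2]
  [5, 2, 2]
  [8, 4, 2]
λ(A) = 2

Enumerate directed cycles and compute their means (weight / length). Sample:
  cycle 0 → 0: weight = 9, length = 1, mean = 9/1 ≈ 9.000
  cycle 1 → 1: weight = 2, length = 1, mean = 2/1 ≈ 2.000
  cycle 2 → 2: weight = 2, length = 1, mean = 2/1 ≈ 2.000
  cycle 0 → 1 → 0: weight = 11, length = 2, mean = 11/2 ≈ 5.500
  cycle 0 → 2 → 0: weight = 10, length = 2, mean = 10/2 ≈ 5.000
  cycle 1 → 0 → 1: weight = 11, length = 2, mean = 11/2 ≈ 5.500
Minimum mean = 2.000, attained e.g. along the cycle 1 → 1 with weight 2 and length 1. So λ(A) = 2/1 = 2.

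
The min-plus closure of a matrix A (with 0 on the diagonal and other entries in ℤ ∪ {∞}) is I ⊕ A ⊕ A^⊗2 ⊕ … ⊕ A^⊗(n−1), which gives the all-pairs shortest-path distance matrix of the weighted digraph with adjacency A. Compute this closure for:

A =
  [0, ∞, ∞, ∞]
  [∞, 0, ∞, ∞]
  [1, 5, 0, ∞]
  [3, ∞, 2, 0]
Closure =
  [0, ∞, ∞, ∞]
  [∞, 0, ∞, ∞]
  [1, 5, 0, ∞]
  [3, 7, 2, 0]

This is the Floyd-Warshall all-pairs shortest-path computation. For each intermediate vertex k = 0, 1, …, 3, update dist[i][j] ← min(dist[i][j], dist[i][k] + dist[k][j]). The final matrix gives, for each (i, j), the minimum total weight of any directed path from i to j (possibly empty when i = j).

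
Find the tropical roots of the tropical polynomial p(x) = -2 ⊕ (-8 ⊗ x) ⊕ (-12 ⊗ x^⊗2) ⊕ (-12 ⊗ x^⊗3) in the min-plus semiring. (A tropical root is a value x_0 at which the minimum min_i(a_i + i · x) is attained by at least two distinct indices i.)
Roots: {0, 4, 6}

Each tropical root is a break point of the lower envelope of the lines y = a_i + i · x (there are 4 lines, with slopes 0, 1, ..., 3). Only the lines that attain the minimum somewhere contribute to roots; other lines are dominated. Here the surviving (envelope) indices are i = 3, i = 2, i = 1, i = 0.
Intersections between consecutive envelope lines give the roots: for adjacent envelope indices i < j the intersection is x = (a_i − a_j) / (j − i). Reading off the sorted break points: {0, 4, 6}.
Verification: at each break x_0, at least two indices attain the minimum of min_i(a_i + i · x_0).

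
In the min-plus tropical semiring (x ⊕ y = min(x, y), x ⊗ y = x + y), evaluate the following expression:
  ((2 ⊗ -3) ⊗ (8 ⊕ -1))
((2 ⊗ -3) ⊗ (8 ⊕ -1)) = -2

Expand innermost to outermost. Recall ⊕ takes the minimum of its arguments and ⊗ takes their sum. Working out the expression ((2 ⊗ -3) ⊗ (8 ⊕ -1)) gives -2.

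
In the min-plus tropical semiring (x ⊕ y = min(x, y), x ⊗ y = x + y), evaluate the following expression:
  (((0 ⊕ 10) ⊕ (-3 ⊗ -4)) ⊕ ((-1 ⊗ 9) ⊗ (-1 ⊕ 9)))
(((0 ⊕ 10) ⊕ (-3 ⊗ -4)) ⊕ ((-1 ⊗ 9) ⊗ (-1 ⊕ 9))) = -7

Expand innermost to outermost. Recall ⊕ takes the minimum of its arguments and ⊗ takes their sum. Working out the expression (((0 ⊕ 10) ⊕ (-3 ⊗ -4)) ⊕ ((-1 ⊗ 9) ⊗ (-1 ⊕ 9))) gives -7.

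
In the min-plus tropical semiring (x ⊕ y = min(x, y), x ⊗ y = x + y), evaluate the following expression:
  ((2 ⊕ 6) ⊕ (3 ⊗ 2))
((2 ⊕ 6) ⊕ (3 ⊗ 2)) = 2

Expand innermost to outermost. Recall ⊕ takes the minimum of its arguments and ⊗ takes their sum. Working out the expression ((2 ⊕ 6) ⊕ (3 ⊗ 2)) gives 2.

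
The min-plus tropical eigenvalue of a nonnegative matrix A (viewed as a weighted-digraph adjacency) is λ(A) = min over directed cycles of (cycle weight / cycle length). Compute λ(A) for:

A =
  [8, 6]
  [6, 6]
λ(A) = 6

Enumerate directed cycles and compute their means (weight / length). Sample:
  cycle 0 → 0: weight = 8, length = 1, mean = 8/1 ≈ 8.000
  cycle 1 → 1: weight = 6, length = 1, mean = 6/1 ≈ 6.000
  cycle 0 → 1 → 0: weight = 12, length = 2, mean = 12/2 ≈ 6.000
  cycle 1 → 0 → 1: weight = 12, length = 2, mean = 12/2 ≈ 6.000
Minimum mean = 6.000, attained e.g. along the cycle 1 → 1 with weight 6 and length 1. So λ(A) = 6/1 = 6.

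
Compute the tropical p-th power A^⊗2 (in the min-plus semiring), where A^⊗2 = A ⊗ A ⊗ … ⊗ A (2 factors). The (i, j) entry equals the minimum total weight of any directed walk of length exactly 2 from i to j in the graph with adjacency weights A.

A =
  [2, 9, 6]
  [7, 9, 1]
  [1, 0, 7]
A^⊗2 =
  [4, 6, 8]
  [2, 1, 8]
  [3, 7, 1]

Each entry (A^⊗2)_ij equals the minimum over all length-2 walks i = v_0 → v_1 → … → v_2 = j of Σ_t A[v_t][v_{t+1}]. For example, for (i, j) = (0, 2) we minimise over 3 possible intermediate vertex sequences; the minimum is 8, attained along the walk 0 → 0 → 2.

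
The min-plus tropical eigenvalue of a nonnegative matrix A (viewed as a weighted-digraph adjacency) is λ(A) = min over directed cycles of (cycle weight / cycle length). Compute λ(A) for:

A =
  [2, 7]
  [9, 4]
λ(A) = 2

Enumerate directed cycles and compute their means (weight / length). Sample:
  cycle 0 → 0: weight = 2, length = 1, mean = 2/1 ≈ 2.000
  cycle 1 → 1: weight = 4, length = 1, mean = 4/1 ≈ 4.000
  cycle 0 → 1 → 0: weight = 16, length = 2, mean = 16/2 ≈ 8.000
  cycle 1 → 0 → 1: weight = 16, length = 2, mean = 16/2 ≈ 8.000
Minimum mean = 2.000, attained e.g. along the cycle 0 → 0 with weight 2 and length 1. So λ(A) = 2/1 = 2.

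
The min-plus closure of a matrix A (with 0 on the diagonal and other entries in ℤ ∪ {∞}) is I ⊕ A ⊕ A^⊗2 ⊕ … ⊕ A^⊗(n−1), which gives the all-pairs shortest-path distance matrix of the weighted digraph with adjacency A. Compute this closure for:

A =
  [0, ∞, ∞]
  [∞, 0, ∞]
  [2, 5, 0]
Closure =
  [0, ∞, ∞]
  [∞, 0, ∞]
  [2, 5, 0]

This is the Floyd-Warshall all-pairs shortest-path computation. For each intermediate vertex k = 0, 1, …, 2, update dist[i][j] ← min(dist[i][j], dist[i][k] + dist[k][j]). The final matrix gives, for each (i, j), the minimum total weight of any directed path from i to j (possibly empty when i = j).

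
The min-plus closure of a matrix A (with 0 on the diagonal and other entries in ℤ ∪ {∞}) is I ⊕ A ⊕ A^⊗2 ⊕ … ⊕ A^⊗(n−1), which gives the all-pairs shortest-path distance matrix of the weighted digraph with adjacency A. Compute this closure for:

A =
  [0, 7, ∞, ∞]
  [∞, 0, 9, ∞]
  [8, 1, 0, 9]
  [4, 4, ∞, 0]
Closure =
  [0, 7, 16, 25]
  [17, 0, 9, 18]
  [8, 1, 0, 9]
  [4, 4, 13, 0]

This is the Floyd-Warshall all-pairs shortest-path computation. For each intermediate vertex k = 0, 1, …, 3, update dist[i][j] ← min(dist[i][j], dist[i][k] + dist[k][j]). The final matrix gives, for each (i, j), the minimum total weight of any directed path from i to j (possibly empty when i = j).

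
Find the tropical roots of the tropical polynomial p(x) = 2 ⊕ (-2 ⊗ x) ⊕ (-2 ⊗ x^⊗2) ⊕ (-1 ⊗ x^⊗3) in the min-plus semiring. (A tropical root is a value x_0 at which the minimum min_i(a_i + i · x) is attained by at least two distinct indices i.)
Roots: {-1, 0, 4}

Each tropical root is a break point of the lower envelope of the lines y = a_i + i · x (there are 4 lines, with slopes 0, 1, ..., 3). Only the lines that attain the minimum somewhere contribute to roots; other lines are dominated. Here the surviving (envelope) indices are i = 3, i = 2, i = 1, i = 0.
Intersections between consecutive envelope lines give the roots: for adjacent envelope indices i < j the intersection is x = (a_i − a_j) / (j − i). Reading off the sorted break points: {-1, 0, 4}.
Verification: at each break x_0, at least two indices attain the minimum of min_i(a_i + i · x_0).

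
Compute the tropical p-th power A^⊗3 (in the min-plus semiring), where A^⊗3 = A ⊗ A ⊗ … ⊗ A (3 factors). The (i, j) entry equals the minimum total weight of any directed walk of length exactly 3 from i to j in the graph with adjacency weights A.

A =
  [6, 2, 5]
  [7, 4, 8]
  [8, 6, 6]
A^⊗3 =
  [13, 10, 14]
  [15, 12, 16]
  [17, 14, 18]

Each entry (A^⊗3)_ij equals the minimum over all length-3 walks i = v_0 → v_1 → … → v_3 = j of Σ_t A[v_t][v_{t+1}]. For example, for (i, j) = (0, 2) we minimise over 9 possible intermediate vertex sequences; the minimum is 14, attained along the walk 0 → 1 → 0 → 2.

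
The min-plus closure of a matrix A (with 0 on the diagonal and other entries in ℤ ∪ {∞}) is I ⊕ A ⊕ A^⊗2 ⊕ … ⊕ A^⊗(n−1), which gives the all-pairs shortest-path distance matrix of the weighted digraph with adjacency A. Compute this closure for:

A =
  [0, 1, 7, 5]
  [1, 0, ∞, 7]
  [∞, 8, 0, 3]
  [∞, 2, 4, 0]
Closure =
  [0, 1, 7, 5]
  [1, 0, 8, 6]
  [6, 5, 0, 3]
  [3, 2, 4, 0]

This is the Floyd-Warshall all-pairs shortest-path computation. For each intermediate vertex k = 0, 1, …, 3, update dist[i][j] ← min(dist[i][j], dist[i][k] + dist[k][j]). The final matrix gives, for each (i, j), the minimum total weight of any directed path from i to j (possibly empty when i = j).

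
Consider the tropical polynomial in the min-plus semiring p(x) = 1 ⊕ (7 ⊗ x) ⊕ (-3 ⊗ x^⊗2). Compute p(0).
p(0) = -3

A tropical monomial a ⊗ x^⊗i evaluates to a + i · x. Evaluating each term at x = 0:
  Term 0 contributes 1 + 0 · 0 = 1
  Term 1 contributes 7 + 1 · 0 = 7
  Term 2 contributes -3 + 2 · 0 = -3
p(0) = ⊕ of these = min[1, 7, -3] = -3.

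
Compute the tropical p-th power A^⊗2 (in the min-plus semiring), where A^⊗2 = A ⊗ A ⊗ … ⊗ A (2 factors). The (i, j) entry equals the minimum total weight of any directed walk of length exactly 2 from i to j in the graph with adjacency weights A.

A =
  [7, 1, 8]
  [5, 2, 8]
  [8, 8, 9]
A^⊗2 =
  [6, 3, 9]
  [7, 4, 10]
  [13, 9, 16]

Each entry (A^⊗2)_ij equals the minimum over all length-2 walks i = v_0 → v_1 → … → v_2 = j of Σ_t A[v_t][v_{t+1}]. For example, for (i, j) = (0, 2) we minimise over 3 possible intermediate vertex sequences; the minimum is 9, attained along the walk 0 → 1 → 2.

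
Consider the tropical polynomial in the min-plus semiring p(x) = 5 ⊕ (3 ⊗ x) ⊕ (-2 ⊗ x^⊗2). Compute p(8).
p(8) = 5

A tropical monomial a ⊗ x^⊗i evaluates to a + i · x. Evaluating each term at x = 8:
  Term 0 contributes 5 + 0 · 8 = 5
  Term 1 contributes 3 + 1 · 8 = 11
  Term 2 contributes -2 + 2 · 8 = 14
p(8) = ⊕ of these = min[5, 11, 14] = 5.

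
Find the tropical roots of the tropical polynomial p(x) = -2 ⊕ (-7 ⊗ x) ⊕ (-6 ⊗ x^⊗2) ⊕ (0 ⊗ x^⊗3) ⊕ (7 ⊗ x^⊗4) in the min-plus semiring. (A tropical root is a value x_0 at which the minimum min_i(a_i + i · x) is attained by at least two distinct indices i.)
Roots: {-7, -6, -1, 5}

Each tropical root is a break point of the lower envelope of the lines y = a_i + i · x (there are 5 lines, with slopes 0, 1, ..., 4). Only the lines that attain the minimum somewhere contribute to roots; other lines are dominated. Here the surviving (envelope) indices are i = 4, i = 3, i = 2, i = 1, i = 0.
Intersections between consecutive envelope lines give the roots: for adjacent envelope indices i < j the intersection is x = (a_i − a_j) / (j − i). Reading off the sorted break points: {-7, -6, -1, 5}.
Verification: at each break x_0, at least two indices attain the minimum of min_i(a_i + i · x_0).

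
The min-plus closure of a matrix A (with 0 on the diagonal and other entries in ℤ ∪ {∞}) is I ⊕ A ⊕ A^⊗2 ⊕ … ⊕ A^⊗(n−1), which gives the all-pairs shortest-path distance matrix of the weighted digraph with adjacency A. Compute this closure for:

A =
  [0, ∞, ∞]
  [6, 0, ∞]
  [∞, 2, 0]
Closure =
  [0, ∞, ∞]
  [6, 0, ∞]
  [8, 2, 0]

This is the Floyd-Warshall all-pairs shortest-path computation. For each intermediate vertex k = 0, 1, …, 2, update dist[i][j] ← min(dist[i][j], dist[i][k] + dist[k][j]). The final matrix gives, for each (i, j), the minimum total weight of any directed path from i to j (possibly empty when i = j).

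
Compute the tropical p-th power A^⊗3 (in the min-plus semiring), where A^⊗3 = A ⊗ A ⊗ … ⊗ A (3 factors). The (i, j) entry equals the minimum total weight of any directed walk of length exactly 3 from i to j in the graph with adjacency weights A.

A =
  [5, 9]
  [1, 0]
A^⊗3 =
  [10, 9]
  [1, 0]

Each entry (A^⊗3)_ij equals the minimum over all length-3 walks i = v_0 → v_1 → … → v_3 = j of Σ_t A[v_t][v_{t+1}]. For example, for (i, j) = (0, 1) we minimise over 4 possible intermediate vertex sequences; the minimum is 9, attained along the walk 0 → 1 → 1 → 1.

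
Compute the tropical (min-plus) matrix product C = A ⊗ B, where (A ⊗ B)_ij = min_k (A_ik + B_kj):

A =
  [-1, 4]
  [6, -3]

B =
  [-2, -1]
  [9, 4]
A ⊗ B =
  [-3, -2]
  [4, 1]

Apply the min-plus product entry-by-entry:
  C[0][0] = min over k of (A[0][0] + B[0][0] = -1 + -2 = -3, A[0][1] + B[1][0] = 4 + 9 = 13) = -3 (attained at k = 0)
  C[0][1] = min over k of (A[0][0] + B[0][1] = -1 + -1 = -2, A[0][1] + B[1][1] = 4 + 4 = 8) = -2 (attained at k = 0)
  C[1][0] = min over k of (A[1][0] + B[0][0] = 6 + -2 = 4, A[1][1] + B[1][0] = -3 + 9 = 6) = 4 (attained at k = 0)
  C[1][1] = min over k of (A[1][0] + B[0][1] = 6 + -1 = 5, A[1][1] + B[1][1] = -3 + 4 = 1) = 1 (attained at k = 1)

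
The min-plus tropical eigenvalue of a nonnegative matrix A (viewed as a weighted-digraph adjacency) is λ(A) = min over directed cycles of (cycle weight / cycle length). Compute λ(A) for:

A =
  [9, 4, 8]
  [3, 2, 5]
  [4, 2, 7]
λ(A) = 2

Enumerate directed cycles and compute their means (weight / length). Sample:
  cycle 0 → 0: weight = 9, length = 1, mean = 9/1 ≈ 9.000
  cycle 1 → 1: weight = 2, length = 1, mean = 2/1 ≈ 2.000
  cycle 2 → 2: weight = 7, length = 1, mean = 7/1 ≈ 7.000
  cycle 0 → 1 → 0: weight = 7, length = 2, mean = 7/2 ≈ 3.500
  cycle 0 → 2 → 0: weight = 12, length = 2, mean = 12/2 ≈ 6.000
  cycle 1 → 0 → 1: weight = 7, length = 2, mean = 7/2 ≈ 3.500
Minimum mean = 2.000, attained e.g. along the cycle 1 → 1 with weight 2 and length 1. So λ(A) = 2/1 = 2.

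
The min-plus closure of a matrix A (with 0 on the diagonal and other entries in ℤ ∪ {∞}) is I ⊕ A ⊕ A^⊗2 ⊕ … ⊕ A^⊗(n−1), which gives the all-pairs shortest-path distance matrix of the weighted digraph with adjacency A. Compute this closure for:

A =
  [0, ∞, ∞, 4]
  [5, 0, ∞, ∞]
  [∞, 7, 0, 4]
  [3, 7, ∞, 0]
Closure =
  [0, 11, ∞, 4]
  [5, 0, ∞, 9]
  [7, 7, 0, 4]
  [3, 7, ∞, 0]

This is the Floyd-Warshall all-pairs shortest-path computation. For each intermediate vertex k = 0, 1, …, 3, update dist[i][j] ← min(dist[i][j], dist[i][k] + dist[k][j]). The final matrix gives, for each (i, j), the minimum total weight of any directed path from i to j (possibly empty when i = j).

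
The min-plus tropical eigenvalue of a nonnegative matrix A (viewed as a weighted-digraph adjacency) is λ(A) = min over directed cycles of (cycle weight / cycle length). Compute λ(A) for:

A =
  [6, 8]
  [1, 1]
λ(A) = 1

Enumerate directed cycles and compute their means (weight / length). Sample:
  cycle 0 → 0: weight = 6, length = 1, mean = 6/1 ≈ 6.000
  cycle 1 → 1: weight = 1, length = 1, mean = 1/1 ≈ 1.000
  cycle 0 → 1 → 0: weight = 9, length = 2, mean = 9/2 ≈ 4.500
  cycle 1 → 0 → 1: weight = 9, length = 2, mean = 9/2 ≈ 4.500
Minimum mean = 1.000, attained e.g. along the cycle 1 → 1 with weight 1 and length 1. So λ(A) = 1/1 = 1.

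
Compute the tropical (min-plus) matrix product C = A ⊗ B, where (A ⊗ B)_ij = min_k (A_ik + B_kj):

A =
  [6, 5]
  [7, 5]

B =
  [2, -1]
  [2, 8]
A ⊗ B =
  [7, 5]
  [7, 6]

Apply the min-plus product entry-by-entry:
  C[0][0] = min over k of (A[0][0] + B[0][0] = 6 + 2 = 8, A[0][1] + B[1][0] = 5 + 2 = 7) = 7 (attained at k = 1)
  C[0][1] = min over k of (A[0][0] + B[0][1] = 6 + -1 = 5, A[0][1] + B[1][1] = 5 + 8 = 13) = 5 (attained at k = 0)
  C[1][0] = min over k of (A[1][0] + B[0][0] = 7 + 2 = 9, A[1][1] + B[1][0] = 5 + 2 = 7) = 7 (attained at k = 1)
  C[1][1] = min over k of (A[1][0] + B[0][1] = 7 + -1 = 6, A[1][1] + B[1][1] = 5 + 8 = 13) = 6 (attained at k = 0)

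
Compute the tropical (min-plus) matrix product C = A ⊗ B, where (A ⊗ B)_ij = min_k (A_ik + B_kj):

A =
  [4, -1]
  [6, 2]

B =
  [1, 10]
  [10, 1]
A ⊗ B =
  [5, 0]
  [7, 3]

Apply the min-plus product entry-by-entry:
  C[0][0] = min over k of (A[0][0] + B[0][0] = 4 + 1 = 5, A[0][1] + B[1][0] = -1 + 10 = 9) = 5 (attained at k = 0)
  C[0][1] = min over k of (A[0][0] + B[0][1] = 4 + 10 = 14, A[0][1] + B[1][1] = -1 + 1 = 0) = 0 (attained at k = 1)
  C[1][0] = min over k of (A[1][0] + B[0][0] = 6 + 1 = 7, A[1][1] + B[1][0] = 2 + 10 = 12) = 7 (attained at k = 0)
  C[1][1] = min over k of (A[1][0] + B[0][1] = 6 + 10 = 16, A[1][1] + B[1][1] = 2 + 1 = 3) = 3 (attained at k = 1)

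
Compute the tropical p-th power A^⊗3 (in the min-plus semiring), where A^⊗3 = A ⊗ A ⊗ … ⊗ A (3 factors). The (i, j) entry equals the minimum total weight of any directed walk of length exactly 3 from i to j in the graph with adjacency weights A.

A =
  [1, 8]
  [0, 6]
A^⊗3 =
  [3, 10]
  [2, 9]

Each entry (A^⊗3)_ij equals the minimum over all length-3 walks i = v_0 → v_1 → … → v_3 = j of Σ_t A[v_t][v_{t+1}]. For example, for (i, j) = (0, 1) we minimise over 4 possible intermediate vertex sequences; the minimum is 10, attained along the walk 0 → 0 → 0 → 1.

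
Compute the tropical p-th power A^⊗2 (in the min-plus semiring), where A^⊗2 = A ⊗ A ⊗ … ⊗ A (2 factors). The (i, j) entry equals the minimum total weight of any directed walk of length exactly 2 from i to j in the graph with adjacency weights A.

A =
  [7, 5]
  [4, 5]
A^⊗2 =
  [9, 10]
  [9, 9]

Each entry (A^⊗2)_ij equals the minimum over all length-2 walks i = v_0 → v_1 → … → v_2 = j of Σ_t A[v_t][v_{t+1}]. For example, for (i, j) = (0, 1) we minimise over 2 possible intermediate vertex sequences; the minimum is 10, attained along the walk 0 → 1 → 1.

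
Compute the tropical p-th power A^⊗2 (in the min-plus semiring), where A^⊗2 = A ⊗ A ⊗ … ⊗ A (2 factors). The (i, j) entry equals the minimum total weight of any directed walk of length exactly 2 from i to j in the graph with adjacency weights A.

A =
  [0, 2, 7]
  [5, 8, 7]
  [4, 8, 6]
A^⊗2 =
  [0, 2, 7]
  [5, 7, 12]
  [4, 6, 11]

Each entry (A^⊗2)_ij equals the minimum over all length-2 walks i = v_0 → v_1 → … → v_2 = j of Σ_t A[v_t][v_{t+1}]. For example, for (i, j) = (0, 2) we minimise over 3 possible intermediate vertex sequences; the minimum is 7, attained along the walk 0 → 0 → 2.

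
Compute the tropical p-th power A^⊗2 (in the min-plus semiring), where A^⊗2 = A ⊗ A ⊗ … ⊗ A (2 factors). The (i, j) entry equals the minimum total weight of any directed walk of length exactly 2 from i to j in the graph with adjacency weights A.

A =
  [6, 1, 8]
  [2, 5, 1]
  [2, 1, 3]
A^⊗2 =
  [3, 6, 2]
  [3, 2, 4]
  [3, 3, 2]

Each entry (A^⊗2)_ij equals the minimum over all length-2 walks i = v_0 → v_1 → … → v_2 = j of Σ_t A[v_t][v_{t+1}]. For example, for (i, j) = (0, 2) we minimise over 3 possible intermediate vertex sequences; the minimum is 2, attained along the walk 0 → 1 → 2.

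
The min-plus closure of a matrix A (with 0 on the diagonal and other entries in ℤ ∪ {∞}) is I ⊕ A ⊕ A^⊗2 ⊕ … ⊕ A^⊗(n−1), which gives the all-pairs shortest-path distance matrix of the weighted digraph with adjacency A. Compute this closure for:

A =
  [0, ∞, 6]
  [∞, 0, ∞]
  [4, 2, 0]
Closure =
  [0, 8, 6]
  [∞, 0, ∞]
  [4, 2, 0]

This is the Floyd-Warshall all-pairs shortest-path computation. For each intermediate vertex k = 0, 1, …, 2, update dist[i][j] ← min(dist[i][j], dist[i][k] + dist[k][j]). The final matrix gives, for each (i, j), the minimum total weight of any directed path from i to j (possibly empty when i = j).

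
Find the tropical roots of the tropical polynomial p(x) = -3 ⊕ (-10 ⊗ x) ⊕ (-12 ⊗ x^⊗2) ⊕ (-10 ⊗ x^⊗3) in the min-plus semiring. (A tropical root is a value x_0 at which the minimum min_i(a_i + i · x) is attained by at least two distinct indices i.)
Roots: {-2, 2, 7}

Each tropical root is a break point of the lower envelope of the lines y = a_i + i · x (there are 4 lines, with slopes 0, 1, ..., 3). Only the lines that attain the minimum somewhere contribute to roots; other lines are dominated. Here the surviving (envelope) indices are i = 3, i = 2, i = 1, i = 0.
Intersections between consecutive envelope lines give the roots: for adjacent envelope indices i < j the intersection is x = (a_i − a_j) / (j − i). Reading off the sorted break points: {-2, 2, 7}.
Verification: at each break x_0, at least two indices attain the minimum of min_i(a_i + i · x_0).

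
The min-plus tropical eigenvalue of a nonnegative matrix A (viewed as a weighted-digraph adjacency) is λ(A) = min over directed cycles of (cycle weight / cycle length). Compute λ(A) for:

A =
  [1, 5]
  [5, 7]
λ(A) = 1

Enumerate directed cycles and compute their means (weight / length). Sample:
  cycle 0 → 0: weight = 1, length = 1, mean = 1/1 ≈ 1.000
  cycle 1 → 1: weight = 7, length = 1, mean = 7/1 ≈ 7.000
  cycle 0 → 1 → 0: weight = 10, length = 2, mean = 10/2 ≈ 5.000
  cycle 1 → 0 → 1: weight = 10, length = 2, mean = 10/2 ≈ 5.000
Minimum mean = 1.000, attained e.g. along the cycle 0 → 0 with weight 1 and length 1. So λ(A) = 1/1 = 1.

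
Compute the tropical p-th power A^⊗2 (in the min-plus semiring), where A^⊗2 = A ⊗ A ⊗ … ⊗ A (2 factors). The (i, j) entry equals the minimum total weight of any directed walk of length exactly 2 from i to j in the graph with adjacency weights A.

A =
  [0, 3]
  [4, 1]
A^⊗2 =
  [0, 3]
  [4, 2]

Each entry (A^⊗2)_ij equals the minimum over all length-2 walks i = v_0 → v_1 → … → v_2 = j of Σ_t A[v_t][v_{t+1}]. For example, for (i, j) = (0, 1) we minimise over 2 possible intermediate vertex sequences; the minimum is 3, attained along the walk 0 → 0 → 1.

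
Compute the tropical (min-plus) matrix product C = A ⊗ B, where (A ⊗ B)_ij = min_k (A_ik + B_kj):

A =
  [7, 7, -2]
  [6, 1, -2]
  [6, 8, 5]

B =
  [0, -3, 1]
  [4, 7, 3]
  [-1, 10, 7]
A ⊗ B =
  [-3, 4, 5]
  [-3, 3, 4]
  [4, 3, 7]

Apply the min-plus product entry-by-entry:
  C[0][0] = min over k of (A[0][0] + B[0][0] = 7 + 0 = 7, A[0][1] + B[1][0] = 7 + 4 = 11, A[0][2] + B[2][0] = -2 + -1 = -3) = -3 (attained at k = 2)
  C[0][1] = min over k of (A[0][0] + B[0][1] = 7 + -3 = 4, A[0][1] + B[1][1] = 7 + 7 = 14, A[0][2] + B[2][1] = -2 + 10 = 8) = 4 (attained at k = 0)
  C[0][2] = min over k of (A[0][0] + B[0][2] = 7 + 1 = 8, A[0][1] + B[1][2] = 7 + 3 = 10, A[0][2] + B[2][2] = -2 + 7 = 5) = 5 (attained at k = 2)
  C[1][0] = min over k of (A[1][0] + B[0][0] = 6 + 0 = 6, A[1][1] + B[1][0] = 1 + 4 = 5, A[1][2] + B[2][0] = -2 + -1 = -3) = -3 (attained at k = 2)
  C[1][1] = min over k of (A[1][0] + B[0][1] = 6 + -3 = 3, A[1][1] + B[1][1] = 1 + 7 = 8, A[1][2] + B[2][1] = -2 + 10 = 8) = 3 (attained at k = 0)
  C[1][2] = min over k of (A[1][0] + B[0][2] = 6 + 1 = 7, A[1][1] + B[1][2] = 1 + 3 = 4, A[1][2] + B[2][2] = -2 + 7 = 5) = 4 (attained at k = 1)
  C[2][0] = min over k of (A[2][0] + B[0][0] = 6 + 0 = 6, A[2][1] + B[1][0] = 8 + 4 = 12, A[2][2] + B[2][0] = 5 + -1 = 4) = 4 (attained at k = 2)
  C[2][1] = min over k of (A[2][0] + B[0][1] = 6 + -3 = 3, A[2][1] + B[1][1] = 8 + 7 = 15, A[2][2] + B[2][1] = 5 + 10 = 15) = 3 (attained at k = 0)
  C[2][2] = min over k of (A[2][0] + B[0][2] = 6 + 1 = 7, A[2][1] + B[1][2] = 8 + 3 = 11, A[2][2] + B[2][2] = 5 + 7 = 12) = 7 (attained at k = 0)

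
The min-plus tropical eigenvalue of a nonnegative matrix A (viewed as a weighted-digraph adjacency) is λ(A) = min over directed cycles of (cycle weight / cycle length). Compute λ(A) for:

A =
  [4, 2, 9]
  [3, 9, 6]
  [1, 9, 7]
λ(A) = 5/2

Enumerate directed cycles and compute their means (weight / length). Sample:
  cycle 0 → 0: weight = 4, length = 1, mean = 4/1 ≈ 4.000
  cycle 1 → 1: weight = 9, length = 1, mean = 9/1 ≈ 9.000
  cycle 2 → 2: weight = 7, length = 1, mean = 7/1 ≈ 7.000
  cycle 0 → 1 → 0: weight = 5, length = 2, mean = 5/2 ≈ 2.500
  cycle 0 → 2 → 0: weight = 10, length = 2, mean = 10/2 ≈ 5.000
  cycle 1 → 0 → 1: weight = 5, length = 2, mean = 5/2 ≈ 2.500
Minimum mean = 2.500, attained e.g. along the cycle 0 → 1 → 0 with weight 5 and length 2. So λ(A) = 5/2 = 5/2.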